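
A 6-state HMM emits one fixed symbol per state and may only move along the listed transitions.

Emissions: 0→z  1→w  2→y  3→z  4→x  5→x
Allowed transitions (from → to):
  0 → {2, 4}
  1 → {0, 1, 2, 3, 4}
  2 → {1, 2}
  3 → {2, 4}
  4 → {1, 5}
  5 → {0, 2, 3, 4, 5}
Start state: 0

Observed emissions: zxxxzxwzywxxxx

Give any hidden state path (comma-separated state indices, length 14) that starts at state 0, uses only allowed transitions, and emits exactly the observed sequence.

  0: obs=z cand={0,3} pick 0 [start]
  1: obs=x cand={4,5} pick 4 [0->4 ok]
  2: obs=x cand={4,5} pick 5 [4->5 ok]
  3: obs=x cand={4,5} pick 5 [5->5 ok]
  4: obs=z cand={0,3} pick 0 [5->0 ok]
  5: obs=x cand={4,5} pick 4 [0->4 ok]
  6: obs=w cand={1} pick 1 [4->1 ok]
  7: obs=z cand={0,3} pick 3 [1->3 ok]
  8: obs=y cand={2} pick 2 [3->2 ok]
  9: obs=w cand={1} pick 1 [2->1 ok]
  10: obs=x cand={4,5} pick 4 [1->4 ok]
  11: obs=x cand={4,5} pick 5 [4->5 ok]
  12: obs=x cand={4,5} pick 4 [5->4 ok]
  13: obs=x cand={4,5} pick 5 [4->5 ok]

0,4,5,5,0,4,1,3,2,1,4,5,4,5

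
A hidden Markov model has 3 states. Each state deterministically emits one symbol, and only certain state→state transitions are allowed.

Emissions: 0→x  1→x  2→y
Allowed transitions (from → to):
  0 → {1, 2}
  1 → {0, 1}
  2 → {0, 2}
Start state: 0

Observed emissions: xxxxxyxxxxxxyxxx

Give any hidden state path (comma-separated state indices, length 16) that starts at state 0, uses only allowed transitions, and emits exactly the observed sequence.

0,1,1,1,0,2,0,1,0,1,1,0,2,0,1,1

  0: obs=x cand={0,1} pick 0 [start]
  1: obs=x cand={0,1} pick 1 [0->1 ok]
  2: obs=x cand={0,1} pick 1 [1->1 ok]
  3: obs=x cand={0,1} pick 1 [1->1 ok]
  4: obs=x cand={0,1} pick 0 [1->0 ok]
  5: obs=y cand={2} pick 2 [0->2 ok]
  6: obs=x cand={0,1} pick 0 [2->0 ok]
  7: obs=x cand={0,1} pick 1 [0->1 ok]
  8: obs=x cand={0,1} pick 0 [1->0 ok]
  9: obs=x cand={0,1} pick 1 [0->1 ok]
  10: obs=x cand={0,1} pick 1 [1->1 ok]
  11: obs=x cand={0,1} pick 0 [1->0 ok]
  12: obs=y cand={2} pick 2 [0->2 ok]
  13: obs=x cand={0,1} pick 0 [2->0 ok]
  14: obs=x cand={0,1} pick 1 [0->1 ok]
  15: obs=x cand={0,1} pick 1 [1->1 ok]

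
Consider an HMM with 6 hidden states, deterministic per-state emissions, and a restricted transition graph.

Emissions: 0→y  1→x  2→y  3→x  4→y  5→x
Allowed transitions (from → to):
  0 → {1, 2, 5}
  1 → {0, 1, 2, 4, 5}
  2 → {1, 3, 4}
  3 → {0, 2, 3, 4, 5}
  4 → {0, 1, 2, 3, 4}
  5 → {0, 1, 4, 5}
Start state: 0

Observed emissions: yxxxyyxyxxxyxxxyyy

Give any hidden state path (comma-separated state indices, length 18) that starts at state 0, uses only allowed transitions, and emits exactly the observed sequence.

0,5,1,5,4,0,5,0,1,5,5,0,1,5,5,0,2,4

  t0 'y' -> {0,2,4}, take 0 (start)
  t1 'x' -> {1,3,5}, take 5 (0->5 ok)
  t2 'x' -> {1,3,5}, take 1 (5->1 ok)
  t3 'x' -> {1,3,5}, take 5 (1->5 ok)
  t4 'y' -> {0,2,4}, take 4 (5->4 ok)
  t5 'y' -> {0,2,4}, take 0 (4->0 ok)
  t6 'x' -> {1,3,5}, take 5 (0->5 ok)
  t7 'y' -> {0,2,4}, take 0 (5->0 ok)
  t8 'x' -> {1,3,5}, take 1 (0->1 ok)
  t9 'x' -> {1,3,5}, take 5 (1->5 ok)
  t10 'x' -> {1,3,5}, take 5 (5->5 ok)
  t11 'y' -> {0,2,4}, take 0 (5->0 ok)
  t12 'x' -> {1,3,5}, take 1 (0->1 ok)
  t13 'x' -> {1,3,5}, take 5 (1->5 ok)
  t14 'x' -> {1,3,5}, take 5 (5->5 ok)
  t15 'y' -> {0,2,4}, take 0 (5->0 ok)
  t16 'y' -> {0,2,4}, take 2 (0->2 ok)
  t17 'y' -> {0,2,4}, take 4 (2->4 ok)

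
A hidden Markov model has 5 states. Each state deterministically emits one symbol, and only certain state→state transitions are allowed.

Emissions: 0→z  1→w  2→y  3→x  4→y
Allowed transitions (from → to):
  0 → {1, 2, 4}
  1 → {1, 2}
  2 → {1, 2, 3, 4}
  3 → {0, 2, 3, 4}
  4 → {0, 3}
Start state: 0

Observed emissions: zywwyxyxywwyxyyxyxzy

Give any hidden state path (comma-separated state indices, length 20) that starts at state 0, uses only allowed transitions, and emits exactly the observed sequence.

  0: obs=z cand={0} pick 0 [start]
  1: obs=y cand={2,4} pick 2 [0->2 ok]
  2: obs=w cand={1} pick 1 [2->1 ok]
  3: obs=w cand={1} pick 1 [1->1 ok]
  4: obs=y cand={2,4} pick 2 [1->2 ok]
  5: obs=x cand={3} pick 3 [2->3 ok]
  6: obs=y cand={2,4} pick 2 [3->2 ok]
  7: obs=x cand={3} pick 3 [2->3 ok]
  8: obs=y cand={2,4} pick 2 [3->2 ok]
  9: obs=w cand={1} pick 1 [2->1 ok]
  10: obs=w cand={1} pick 1 [1->1 ok]
  11: obs=y cand={2,4} pick 2 [1->2 ok]
  12: obs=x cand={3} pick 3 [2->3 ok]
  13: obs=y cand={2,4} pick 2 [3->2 ok]
  14: obs=y cand={2,4} pick 4 [2->4 ok]
  15: obs=x cand={3} pick 3 [4->3 ok]
  16: obs=y cand={2,4} pick 2 [3->2 ok]
  17: obs=x cand={3} pick 3 [2->3 ok]
  18: obs=z cand={0} pick 0 [3->0 ok]
  19: obs=y cand={2,4} pick 2 [0->2 ok]

0,2,1,1,2,3,2,3,2,1,1,2,3,2,4,3,2,3,0,2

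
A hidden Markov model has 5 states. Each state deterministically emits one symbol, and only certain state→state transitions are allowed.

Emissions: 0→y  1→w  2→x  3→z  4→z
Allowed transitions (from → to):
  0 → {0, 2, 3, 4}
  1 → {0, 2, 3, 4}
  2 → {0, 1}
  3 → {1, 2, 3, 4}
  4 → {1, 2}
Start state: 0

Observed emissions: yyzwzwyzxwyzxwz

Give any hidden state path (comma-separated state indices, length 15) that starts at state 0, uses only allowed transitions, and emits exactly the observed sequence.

  0: obs=y cand={0} pick 0 [start]
  1: obs=y cand={0} pick 0 [0->0 ok]
  2: obs=z cand={3,4} pick 3 [0->3 ok]
  3: obs=w cand={1} pick 1 [3->1 ok]
  4: obs=z cand={3,4} pick 4 [1->4 ok]
  5: obs=w cand={1} pick 1 [4->1 ok]
  6: obs=y cand={0} pick 0 [1->0 ok]
  7: obs=z cand={3,4} pick 4 [0->4 ok]
  8: obs=x cand={2} pick 2 [4->2 ok]
  9: obs=w cand={1} pick 1 [2->1 ok]
  10: obs=y cand={0} pick 0 [1->0 ok]
  11: obs=z cand={3,4} pick 3 [0->3 ok]
  12: obs=x cand={2} pick 2 [3->2 ok]
  13: obs=w cand={1} pick 1 [2->1 ok]
  14: obs=z cand={3,4} pick 4 [1->4 ok]

0,0,3,1,4,1,0,4,2,1,0,3,2,1,4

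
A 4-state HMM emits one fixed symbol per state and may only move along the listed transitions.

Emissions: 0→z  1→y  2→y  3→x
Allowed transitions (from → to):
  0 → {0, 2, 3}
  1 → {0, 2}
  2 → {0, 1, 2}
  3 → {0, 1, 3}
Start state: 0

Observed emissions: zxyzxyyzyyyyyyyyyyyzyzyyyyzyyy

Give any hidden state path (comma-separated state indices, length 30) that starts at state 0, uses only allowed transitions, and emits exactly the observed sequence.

  pos 0: z in {0}, choose 0; start
  pos 1: x in {3}, choose 3; 0->3 ok
  pos 2: y in {1,2}, choose 1; 3->1 ok
  pos 3: z in {0}, choose 0; 1->0 ok
  pos 4: x in {3}, choose 3; 0->3 ok
  pos 5: y in {1,2}, choose 1; 3->1 ok
  pos 6: y in {1,2}, choose 2; 1->2 ok
  pos 7: z in {0}, choose 0; 2->0 ok
  pos 8: y in {1,2}, choose 2; 0->2 ok
  pos 9: y in {1,2}, choose 1; 2->1 ok
  pos 10: y in {1,2}, choose 2; 1->2 ok
  pos 11: y in {1,2}, choose 1; 2->1 ok
  pos 12: y in {1,2}, choose 2; 1->2 ok
  pos 13: y in {1,2}, choose 1; 2->1 ok
  pos 14: y in {1,2}, choose 2; 1->2 ok
  pos 15: y in {1,2}, choose 2; 2->2 ok
  pos 16: y in {1,2}, choose 2; 2->2 ok
  pos 17: y in {1,2}, choose 1; 2->1 ok
  pos 18: y in {1,2}, choose 2; 1->2 ok
  pos 19: z in {0}, choose 0; 2->0 ok
  pos 20: y in {1,2}, choose 2; 0->2 ok
  pos 21: z in {0}, choose 0; 2->0 ok
  pos 22: y in {1,2}, choose 2; 0->2 ok
  pos 23: y in {1,2}, choose 1; 2->1 ok
  pos 24: y in {1,2}, choose 2; 1->2 ok
  pos 25: y in {1,2}, choose 1; 2->1 ok
  pos 26: z in {0}, choose 0; 1->0 ok
  pos 27: y in {1,2}, choose 2; 0->2 ok
  pos 28: y in {1,2}, choose 2; 2->2 ok
  pos 29: y in {1,2}, choose 2; 2->2 ok

0,3,1,0,3,1,2,0,2,1,2,1,2,1,2,2,2,1,2,0,2,0,2,1,2,1,0,2,2,2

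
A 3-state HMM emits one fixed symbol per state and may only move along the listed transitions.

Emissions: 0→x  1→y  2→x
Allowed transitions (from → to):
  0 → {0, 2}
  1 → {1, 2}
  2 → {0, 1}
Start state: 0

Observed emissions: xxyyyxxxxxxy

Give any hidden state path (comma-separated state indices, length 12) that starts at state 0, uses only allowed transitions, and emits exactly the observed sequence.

0,2,1,1,1,2,0,0,2,0,2,1

  0: obs=x cand={0,2} pick 0 [start]
  1: obs=x cand={0,2} pick 2 [0->2 ok]
  2: obs=y cand={1} pick 1 [2->1 ok]
  3: obs=y cand={1} pick 1 [1->1 ok]
  4: obs=y cand={1} pick 1 [1->1 ok]
  5: obs=x cand={0,2} pick 2 [1->2 ok]
  6: obs=x cand={0,2} pick 0 [2->0 ok]
  7: obs=x cand={0,2} pick 0 [0->0 ok]
  8: obs=x cand={0,2} pick 2 [0->2 ok]
  9: obs=x cand={0,2} pick 0 [2->0 ok]
  10: obs=x cand={0,2} pick 2 [0->2 ok]
  11: obs=y cand={1} pick 1 [2->1 ok]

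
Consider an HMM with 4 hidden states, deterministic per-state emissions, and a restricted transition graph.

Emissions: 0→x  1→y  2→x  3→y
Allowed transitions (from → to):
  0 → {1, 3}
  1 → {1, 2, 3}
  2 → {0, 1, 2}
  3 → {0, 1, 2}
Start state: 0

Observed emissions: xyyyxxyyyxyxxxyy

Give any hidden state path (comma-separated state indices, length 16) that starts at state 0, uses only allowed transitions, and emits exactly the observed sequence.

  t0 'x' -> {0,2}, take 0 (start)
  t1 'y' -> {1,3}, take 1 (0->1 ok)
  t2 'y' -> {1,3}, take 3 (1->3 ok)
  t3 'y' -> {1,3}, take 1 (3->1 ok)
  t4 'x' -> {0,2}, take 2 (1->2 ok)
  t5 'x' -> {0,2}, take 2 (2->2 ok)
  t6 'y' -> {1,3}, take 1 (2->1 ok)
  t7 'y' -> {1,3}, take 1 (1->1 ok)
  t8 'y' -> {1,3}, take 3 (1->3 ok)
  t9 'x' -> {0,2}, take 0 (3->0 ok)
  t10 'y' -> {1,3}, take 1 (0->1 ok)
  t11 'x' -> {0,2}, take 2 (1->2 ok)
  t12 'x' -> {0,2}, take 2 (2->2 ok)
  t13 'x' -> {0,2}, take 0 (2->0 ok)
  t14 'y' -> {1,3}, take 1 (0->1 ok)
  t15 'y' -> {1,3}, take 1 (1->1 ok)

0,1,3,1,2,2,1,1,3,0,1,2,2,0,1,1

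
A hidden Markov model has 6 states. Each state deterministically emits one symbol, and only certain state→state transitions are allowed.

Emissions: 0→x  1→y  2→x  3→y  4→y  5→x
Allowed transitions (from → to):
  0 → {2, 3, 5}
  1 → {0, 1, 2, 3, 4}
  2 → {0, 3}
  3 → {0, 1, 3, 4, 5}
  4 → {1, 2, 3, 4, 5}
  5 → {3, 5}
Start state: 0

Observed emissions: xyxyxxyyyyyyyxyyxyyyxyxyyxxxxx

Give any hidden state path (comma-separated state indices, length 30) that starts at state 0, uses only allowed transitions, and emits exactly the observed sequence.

  t0 'x' -> {0,2,5}, take 0 (start)
  t1 'y' -> {1,3,4}, take 3 (0->3 ok)
  t2 'x' -> {0,2,5}, take 0 (3->0 ok)
  t3 'y' -> {1,3,4}, take 3 (0->3 ok)
  t4 'x' -> {0,2,5}, take 0 (3->0 ok)
  t5 'x' -> {0,2,5}, take 5 (0->5 ok)
  t6 'y' -> {1,3,4}, take 3 (5->3 ok)
  t7 'y' -> {1,3,4}, take 1 (3->1 ok)
  t8 'y' -> {1,3,4}, take 3 (1->3 ok)
  t9 'y' -> {1,3,4}, take 4 (3->4 ok)
  t10 'y' -> {1,3,4}, take 4 (4->4 ok)
  t11 'y' -> {1,3,4}, take 3 (4->3 ok)
  t12 'y' -> {1,3,4}, take 3 (3->3 ok)
  t13 'x' -> {0,2,5}, take 5 (3->5 ok)
  t14 'y' -> {1,3,4}, take 3 (5->3 ok)
  t15 'y' -> {1,3,4}, take 3 (3->3 ok)
  t16 'x' -> {0,2,5}, take 0 (3->0 ok)
  t17 'y' -> {1,3,4}, take 3 (0->3 ok)
  t18 'y' -> {1,3,4}, take 3 (3->3 ok)
  t19 'y' -> {1,3,4}, take 1 (3->1 ok)
  t20 'x' -> {0,2,5}, take 2 (1->2 ok)
  t21 'y' -> {1,3,4}, take 3 (2->3 ok)
  t22 'x' -> {0,2,5}, take 0 (3->0 ok)
  t23 'y' -> {1,3,4}, take 3 (0->3 ok)
  t24 'y' -> {1,3,4}, take 1 (3->1 ok)
  t25 'x' -> {0,2,5}, take 2 (1->2 ok)
  t26 'x' -> {0,2,5}, take 0 (2->0 ok)
  t27 'x' -> {0,2,5}, take 5 (0->5 ok)
  t28 'x' -> {0,2,5}, take 5 (5->5 ok)
  t29 'x' -> {0,2,5}, take 5 (5->5 ok)

0,3,0,3,0,5,3,1,3,4,4,3,3,5,3,3,0,3,3,1,2,3,0,3,1,2,0,5,5,5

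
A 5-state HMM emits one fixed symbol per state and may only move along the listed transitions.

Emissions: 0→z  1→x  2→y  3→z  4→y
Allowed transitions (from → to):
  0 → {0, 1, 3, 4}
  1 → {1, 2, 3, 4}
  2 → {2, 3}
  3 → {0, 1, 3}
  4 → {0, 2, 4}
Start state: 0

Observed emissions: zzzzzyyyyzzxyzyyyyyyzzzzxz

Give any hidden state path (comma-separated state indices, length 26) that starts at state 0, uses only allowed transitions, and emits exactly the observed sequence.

  0: obs=z cand={0,3} pick 0 [start]
  1: obs=z cand={0,3} pick 3 [0->3 ok]
  2: obs=z cand={0,3} pick 3 [3->3 ok]
  3: obs=z cand={0,3} pick 3 [3->3 ok]
  4: obs=z cand={0,3} pick 0 [3->0 ok]
  5: obs=y cand={2,4} pick 4 [0->4 ok]
  6: obs=y cand={2,4} pick 2 [4->2 ok]
  7: obs=y cand={2,4} pick 2 [2->2 ok]
  8: obs=y cand={2,4} pick 2 [2->2 ok]
  9: obs=z cand={0,3} pick 3 [2->3 ok]
  10: obs=z cand={0,3} pick 3 [3->3 ok]
  11: obs=x cand={1} pick 1 [3->1 ok]
  12: obs=y cand={2,4} pick 4 [1->4 ok]
  13: obs=z cand={0,3} pick 0 [4->0 ok]
  14: obs=y cand={2,4} pick 4 [0->4 ok]
  15: obs=y cand={2,4} pick 4 [4->4 ok]
  16: obs=y cand={2,4} pick 4 [4->4 ok]
  17: obs=y cand={2,4} pick 4 [4->4 ok]
  18: obs=y cand={2,4} pick 4 [4->4 ok]
  19: obs=y cand={2,4} pick 2 [4->2 ok]
  20: obs=z cand={0,3} pick 3 [2->3 ok]
  21: obs=z cand={0,3} pick 3 [3->3 ok]
  22: obs=z cand={0,3} pick 3 [3->3 ok]
  23: obs=z cand={0,3} pick 0 [3->0 ok]
  24: obs=x cand={1} pick 1 [0->1 ok]
  25: obs=z cand={0,3} pick 3 [1->3 ok]

0,3,3,3,0,4,2,2,2,3,3,1,4,0,4,4,4,4,4,2,3,3,3,0,1,3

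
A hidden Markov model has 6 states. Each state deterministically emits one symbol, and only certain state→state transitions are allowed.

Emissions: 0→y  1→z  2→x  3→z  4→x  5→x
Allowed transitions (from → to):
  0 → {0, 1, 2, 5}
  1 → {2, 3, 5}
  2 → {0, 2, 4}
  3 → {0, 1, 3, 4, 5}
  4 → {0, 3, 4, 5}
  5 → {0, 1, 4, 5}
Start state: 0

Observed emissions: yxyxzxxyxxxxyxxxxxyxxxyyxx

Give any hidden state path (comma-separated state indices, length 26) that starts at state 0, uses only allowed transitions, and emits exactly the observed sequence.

  pos 0: y in {0}, choose 0; start
  pos 1: x in {2,4,5}, choose 2; 0->2 ok
  pos 2: y in {0}, choose 0; 2->0 ok
  pos 3: x in {2,4,5}, choose 5; 0->5 ok
  pos 4: z in {1,3}, choose 1; 5->1 ok
  pos 5: x in {2,4,5}, choose 2; 1->2 ok
  pos 6: x in {2,4,5}, choose 2; 2->2 ok
  pos 7: y in {0}, choose 0; 2->0 ok
  pos 8: x in {2,4,5}, choose 2; 0->2 ok
  pos 9: x in {2,4,5}, choose 2; 2->2 ok
  pos 10: x in {2,4,5}, choose 4; 2->4 ok
  pos 11: x in {2,4,5}, choose 5; 4->5 ok
  pos 12: y in {0}, choose 0; 5->0 ok
  pos 13: x in {2,4,5}, choose 2; 0->2 ok
  pos 14: x in {2,4,5}, choose 2; 2->2 ok
  pos 15: x in {2,4,5}, choose 2; 2->2 ok
  pos 16: x in {2,4,5}, choose 4; 2->4 ok
  pos 17: x in {2,4,5}, choose 5; 4->5 ok
  pos 18: y in {0}, choose 0; 5->0 ok
  pos 19: x in {2,4,5}, choose 2; 0->2 ok
  pos 20: x in {2,4,5}, choose 2; 2->2 ok
  pos 21: x in {2,4,5}, choose 4; 2->4 ok
  pos 22: y in {0}, choose 0; 4->0 ok
  pos 23: y in {0}, choose 0; 0->0 ok
  pos 24: x in {2,4,5}, choose 5; 0->5 ok
  pos 25: x in {2,4,5}, choose 5; 5->5 ok

0,2,0,5,1,2,2,0,2,2,4,5,0,2,2,2,4,5,0,2,2,4,0,0,5,5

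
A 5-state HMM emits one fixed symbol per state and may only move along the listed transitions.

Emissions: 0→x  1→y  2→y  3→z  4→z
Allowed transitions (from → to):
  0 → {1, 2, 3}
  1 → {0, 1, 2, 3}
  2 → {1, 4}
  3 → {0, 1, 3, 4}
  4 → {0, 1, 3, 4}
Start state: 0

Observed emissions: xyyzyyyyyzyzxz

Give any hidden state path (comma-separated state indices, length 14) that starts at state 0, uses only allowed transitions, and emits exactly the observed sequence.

  t0 'x' -> {0}, take 0 (start)
  t1 'y' -> {1,2}, take 1 (0->1 ok)
  t2 'y' -> {1,2}, take 2 (1->2 ok)
  t3 'z' -> {3,4}, take 4 (2->4 ok)
  t4 'y' -> {1,2}, take 1 (4->1 ok)
  t5 'y' -> {1,2}, take 2 (1->2 ok)
  t6 'y' -> {1,2}, take 1 (2->1 ok)
  t7 'y' -> {1,2}, take 2 (1->2 ok)
  t8 'y' -> {1,2}, take 1 (2->1 ok)
  t9 'z' -> {3,4}, take 3 (1->3 ok)
  t10 'y' -> {1,2}, take 1 (3->1 ok)
  t11 'z' -> {3,4}, take 3 (1->3 ok)
  t12 'x' -> {0}, take 0 (3->0 ok)
  t13 'z' -> {3,4}, take 3 (0->3 ok)

0,1,2,4,1,2,1,2,1,3,1,3,0,3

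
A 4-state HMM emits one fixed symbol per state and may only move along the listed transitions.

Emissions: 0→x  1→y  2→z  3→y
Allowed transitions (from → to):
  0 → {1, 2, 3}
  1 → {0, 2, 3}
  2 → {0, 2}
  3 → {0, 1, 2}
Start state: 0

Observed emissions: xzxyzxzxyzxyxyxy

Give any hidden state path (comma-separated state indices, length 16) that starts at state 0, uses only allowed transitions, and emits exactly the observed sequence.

  pos 0: x in {0}, choose 0; start
  pos 1: z in {2}, choose 2; 0->2 ok
  pos 2: x in {0}, choose 0; 2->0 ok
  pos 3: y in {1,3}, choose 3; 0->3 ok
  pos 4: z in {2}, choose 2; 3->2 ok
  pos 5: x in {0}, choose 0; 2->0 ok
  pos 6: z in {2}, choose 2; 0->2 ok
  pos 7: x in {0}, choose 0; 2->0 ok
  pos 8: y in {1,3}, choose 3; 0->3 ok
  pos 9: z in {2}, choose 2; 3->2 ok
  pos 10: x in {0}, choose 0; 2->0 ok
  pos 11: y in {1,3}, choose 1; 0->1 ok
  pos 12: x in {0}, choose 0; 1->0 ok
  pos 13: y in {1,3}, choose 3; 0->3 ok
  pos 14: x in {0}, choose 0; 3->0 ok
  pos 15: y in {1,3}, choose 1; 0->1 ok

0,2,0,3,2,0,2,0,3,2,0,1,0,3,0,1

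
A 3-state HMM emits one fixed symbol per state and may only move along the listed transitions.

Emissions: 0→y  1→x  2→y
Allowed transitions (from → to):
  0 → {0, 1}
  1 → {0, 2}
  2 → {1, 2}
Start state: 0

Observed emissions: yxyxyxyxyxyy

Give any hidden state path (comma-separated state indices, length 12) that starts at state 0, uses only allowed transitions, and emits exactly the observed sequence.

0,1,2,1,2,1,0,1,2,1,0,0

  [0] y  {0,2}  => 0  start
  [1] x  {1}  => 1  0->1 ok
  [2] y  {0,2}  => 2  1->2 ok
  [3] x  {1}  => 1  2->1 ok
  [4] y  {0,2}  => 2  1->2 ok
  [5] x  {1}  => 1  2->1 ok
  [6] y  {0,2}  => 0  1->0 ok
  [7] x  {1}  => 1  0->1 ok
  [8] y  {0,2}  => 2  1->2 ok
  [9] x  {1}  => 1  2->1 ok
  [10] y  {0,2}  => 0  1->0 ok
  [11] y  {0,2}  => 0  0->0 ok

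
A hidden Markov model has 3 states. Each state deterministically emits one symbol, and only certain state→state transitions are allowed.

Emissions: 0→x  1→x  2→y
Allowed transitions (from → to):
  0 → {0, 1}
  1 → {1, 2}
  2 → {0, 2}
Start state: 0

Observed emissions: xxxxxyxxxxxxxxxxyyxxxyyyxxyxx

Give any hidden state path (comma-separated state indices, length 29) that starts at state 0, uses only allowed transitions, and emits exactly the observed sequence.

0,0,0,0,1,2,0,0,1,1,1,1,1,1,1,1,2,2,0,0,1,2,2,2,0,1,2,0,1

  t0 'x' -> {0,1}, take 0 (start)
  t1 'x' -> {0,1}, take 0 (0->0 ok)
  t2 'x' -> {0,1}, take 0 (0->0 ok)
  t3 'x' -> {0,1}, take 0 (0->0 ok)
  t4 'x' -> {0,1}, take 1 (0->1 ok)
  t5 'y' -> {2}, take 2 (1->2 ok)
  t6 'x' -> {0,1}, take 0 (2->0 ok)
  t7 'x' -> {0,1}, take 0 (0->0 ok)
  t8 'x' -> {0,1}, take 1 (0->1 ok)
  t9 'x' -> {0,1}, take 1 (1->1 ok)
  t10 'x' -> {0,1}, take 1 (1->1 ok)
  t11 'x' -> {0,1}, take 1 (1->1 ok)
  t12 'x' -> {0,1}, take 1 (1->1 ok)
  t13 'x' -> {0,1}, take 1 (1->1 ok)
  t14 'x' -> {0,1}, take 1 (1->1 ok)
  t15 'x' -> {0,1}, take 1 (1->1 ok)
  t16 'y' -> {2}, take 2 (1->2 ok)
  t17 'y' -> {2}, take 2 (2->2 ok)
  t18 'x' -> {0,1}, take 0 (2->0 ok)
  t19 'x' -> {0,1}, take 0 (0->0 ok)
  t20 'x' -> {0,1}, take 1 (0->1 ok)
  t21 'y' -> {2}, take 2 (1->2 ok)
  t22 'y' -> {2}, take 2 (2->2 ok)
  t23 'y' -> {2}, take 2 (2->2 ok)
  t24 'x' -> {0,1}, take 0 (2->0 ok)
  t25 'x' -> {0,1}, take 1 (0->1 ok)
  t26 'y' -> {2}, take 2 (1->2 ok)
  t27 'x' -> {0,1}, take 0 (2->0 ok)
  t28 'x' -> {0,1}, take 1 (0->1 ok)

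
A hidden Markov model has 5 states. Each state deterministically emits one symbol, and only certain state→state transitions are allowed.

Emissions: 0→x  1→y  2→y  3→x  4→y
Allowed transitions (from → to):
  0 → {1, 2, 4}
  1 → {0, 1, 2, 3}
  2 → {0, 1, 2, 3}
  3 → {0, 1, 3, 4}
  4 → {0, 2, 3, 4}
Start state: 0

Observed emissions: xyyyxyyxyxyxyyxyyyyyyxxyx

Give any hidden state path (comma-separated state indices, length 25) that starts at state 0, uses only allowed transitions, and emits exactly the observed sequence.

  0: obs=x cand={0,3} pick 0 [start]
  1: obs=y cand={1,2,4} pick 4 [0->4 ok]
  2: obs=y cand={1,2,4} pick 2 [4->2 ok]
  3: obs=y cand={1,2,4} pick 1 [2->1 ok]
  4: obs=x cand={0,3} pick 0 [1->0 ok]
  5: obs=y cand={1,2,4} pick 4 [0->4 ok]
  6: obs=y cand={1,2,4} pick 2 [4->2 ok]
  7: obs=x cand={0,3} pick 0 [2->0 ok]
  8: obs=y cand={1,2,4} pick 1 [0->1 ok]
  9: obs=x cand={0,3} pick 0 [1->0 ok]
  10: obs=y cand={1,2,4} pick 1 [0->1 ok]
  11: obs=x cand={0,3} pick 0 [1->0 ok]
  12: obs=y cand={1,2,4} pick 2 [0->2 ok]
  13: obs=y cand={1,2,4} pick 1 [2->1 ok]
  14: obs=x cand={0,3} pick 0 [1->0 ok]
  15: obs=y cand={1,2,4} pick 2 [0->2 ok]
  16: obs=y cand={1,2,4} pick 2 [2->2 ok]
  17: obs=y cand={1,2,4} pick 1 [2->1 ok]
  18: obs=y cand={1,2,4} pick 2 [1->2 ok]
  19: obs=y cand={1,2,4} pick 2 [2->2 ok]
  20: obs=y cand={1,2,4} pick 2 [2->2 ok]
  21: obs=x cand={0,3} pick 3 [2->3 ok]
  22: obs=x cand={0,3} pick 3 [3->3 ok]
  23: obs=y cand={1,2,4} pick 4 [3->4 ok]
  24: obs=x cand={0,3} pick 0 [4->0 ok]

0,4,2,1,0,4,2,0,1,0,1,0,2,1,0,2,2,1,2,2,2,3,3,4,0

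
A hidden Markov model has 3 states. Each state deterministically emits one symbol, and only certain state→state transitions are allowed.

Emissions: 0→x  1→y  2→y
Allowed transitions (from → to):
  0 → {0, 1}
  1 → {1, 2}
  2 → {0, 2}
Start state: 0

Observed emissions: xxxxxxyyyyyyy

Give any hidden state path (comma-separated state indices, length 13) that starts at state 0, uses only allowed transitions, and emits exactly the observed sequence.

0,0,0,0,0,0,1,1,1,1,2,2,2

  [0] x  {0}  => 0  start
  [1] x  {0}  => 0  0->0 ok
  [2] x  {0}  => 0  0->0 ok
  [3] x  {0}  => 0  0->0 ok
  [4] x  {0}  => 0  0->0 ok
  [5] x  {0}  => 0  0->0 ok
  [6] y  {1,2}  => 1  0->1 ok
  [7] y  {1,2}  => 1  1->1 ok
  [8] y  {1,2}  => 1  1->1 ok
  [9] y  {1,2}  => 1  1->1 ok
  [10] y  {1,2}  => 2  1->2 ok
  [11] y  {1,2}  => 2  2->2 ok
  [12] y  {1,2}  => 2  2->2 ok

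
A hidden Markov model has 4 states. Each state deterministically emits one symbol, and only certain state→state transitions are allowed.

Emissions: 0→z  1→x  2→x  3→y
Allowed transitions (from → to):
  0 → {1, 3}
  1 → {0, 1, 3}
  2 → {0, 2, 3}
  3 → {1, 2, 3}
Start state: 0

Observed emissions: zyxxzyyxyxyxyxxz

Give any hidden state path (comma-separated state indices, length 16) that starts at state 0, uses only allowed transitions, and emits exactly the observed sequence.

0,3,2,2,0,3,3,2,3,2,3,2,3,1,1,0

  pos 0: z in {0}, choose 0; start
  pos 1: y in {3}, choose 3; 0->3 ok
  pos 2: x in {1,2}, choose 2; 3->2 ok
  pos 3: x in {1,2}, choose 2; 2->2 ok
  pos 4: z in {0}, choose 0; 2->0 ok
  pos 5: y in {3}, choose 3; 0->3 ok
  pos 6: y in {3}, choose 3; 3->3 ok
  pos 7: x in {1,2}, choose 2; 3->2 ok
  pos 8: y in {3}, choose 3; 2->3 ok
  pos 9: x in {1,2}, choose 2; 3->2 ok
  pos 10: y in {3}, choose 3; 2->3 ok
  pos 11: x in {1,2}, choose 2; 3->2 ok
  pos 12: y in {3}, choose 3; 2->3 ok
  pos 13: x in {1,2}, choose 1; 3->1 ok
  pos 14: x in {1,2}, choose 1; 1->1 ok
  pos 15: z in {0}, choose 0; 1->0 ok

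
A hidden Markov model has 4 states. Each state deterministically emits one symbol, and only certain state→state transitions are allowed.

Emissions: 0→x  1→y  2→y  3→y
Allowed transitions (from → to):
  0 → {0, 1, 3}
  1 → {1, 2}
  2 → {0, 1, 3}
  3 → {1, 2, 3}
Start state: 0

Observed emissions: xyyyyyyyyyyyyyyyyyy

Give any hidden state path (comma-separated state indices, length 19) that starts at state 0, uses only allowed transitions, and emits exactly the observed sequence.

  [0] x  {0}  => 0  start
  [1] y  {1,2,3}  => 3  0->3 ok
  [2] y  {1,2,3}  => 2  3->2 ok
  [3] y  {1,2,3}  => 1  2->1 ok
  [4] y  {1,2,3}  => 1  1->1 ok
  [5] y  {1,2,3}  => 2  1->2 ok
  [6] y  {1,2,3}  => 1  2->1 ok
  [7] y  {1,2,3}  => 2  1->2 ok
  [8] y  {1,2,3}  => 3  2->3 ok
  [9] y  {1,2,3}  => 2  3->2 ok
  [10] y  {1,2,3}  => 3  2->3 ok
  [11] y  {1,2,3}  => 3  3->3 ok
  [12] y  {1,2,3}  => 3  3->3 ok
  [13] y  {1,2,3}  => 3  3->3 ok
  [14] y  {1,2,3}  => 2  3->2 ok
  [15] y  {1,2,3}  => 1  2->1 ok
  [16] y  {1,2,3}  => 2  1->2 ok
  [17] y  {1,2,3}  => 1  2->1 ok
  [18] y  {1,2,3}  => 1  1->1 ok

0,3,2,1,1,2,1,2,3,2,3,3,3,3,2,1,2,1,1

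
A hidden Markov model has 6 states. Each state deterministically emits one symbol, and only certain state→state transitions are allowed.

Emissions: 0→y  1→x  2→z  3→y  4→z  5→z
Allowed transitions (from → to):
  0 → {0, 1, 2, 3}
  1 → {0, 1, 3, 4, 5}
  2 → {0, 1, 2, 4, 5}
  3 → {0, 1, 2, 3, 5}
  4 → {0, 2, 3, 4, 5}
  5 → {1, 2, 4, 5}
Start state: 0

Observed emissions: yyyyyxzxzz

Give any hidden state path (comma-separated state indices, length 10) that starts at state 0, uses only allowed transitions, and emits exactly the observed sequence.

0,0,0,3,3,1,5,1,4,2

  t0 'y' -> {0,3}, take 0 (start)
  t1 'y' -> {0,3}, take 0 (0->0 ok)
  t2 'y' -> {0,3}, take 0 (0->0 ok)
  t3 'y' -> {0,3}, take 3 (0->3 ok)
  t4 'y' -> {0,3}, take 3 (3->3 ok)
  t5 'x' -> {1}, take 1 (3->1 ok)
  t6 'z' -> {2,4,5}, take 5 (1->5 ok)
  t7 'x' -> {1}, take 1 (5->1 ok)
  t8 'z' -> {2,4,5}, take 4 (1->4 ok)
  t9 'z' -> {2,4,5}, take 2 (4->2 ok)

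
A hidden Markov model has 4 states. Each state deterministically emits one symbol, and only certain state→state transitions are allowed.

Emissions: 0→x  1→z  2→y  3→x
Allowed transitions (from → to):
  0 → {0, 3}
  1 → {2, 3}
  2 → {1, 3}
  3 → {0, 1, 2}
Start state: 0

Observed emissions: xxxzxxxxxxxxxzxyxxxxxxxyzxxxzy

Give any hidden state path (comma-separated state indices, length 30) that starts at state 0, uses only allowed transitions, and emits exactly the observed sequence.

  [0] x  {0,3}  => 0  start
  [1] x  {0,3}  => 0  0->0 ok
  [2] x  {0,3}  => 3  0->3 ok
  [3] z  {1}  => 1  3->1 ok
  [4] x  {0,3}  => 3  1->3 ok
  [5] x  {0,3}  => 0  3->0 ok
  [6] x  {0,3}  => 0  0->0 ok
  [7] x  {0,3}  => 0  0->0 ok
  [8] x  {0,3}  => 0  0->0 ok
  [9] x  {0,3}  => 3  0->3 ok
  [10] x  {0,3}  => 0  3->0 ok
  [11] x  {0,3}  => 0  0->0 ok
  [12] x  {0,3}  => 3  0->3 ok
  [13] z  {1}  => 1  3->1 ok
  [14] x  {0,3}  => 3  1->3 ok
  [15] y  {2}  => 2  3->2 ok
  [16] x  {0,3}  => 3  2->3 ok
  [17] x  {0,3}  => 0  3->0 ok
  [18] x  {0,3}  => 0  0->0 ok
  [19] x  {0,3}  => 0  0->0 ok
  [20] x  {0,3}  => 0  0->0 ok
  [21] x  {0,3}  => 0  0->0 ok
  [22] x  {0,3}  => 3  0->3 ok
  [23] y  {2}  => 2  3->2 ok
  [24] z  {1}  => 1  2->1 ok
  [25] x  {0,3}  => 3  1->3 ok
  [26] x  {0,3}  => 0  3->0 ok
  [27] x  {0,3}  => 3  0->3 ok
  [28] z  {1}  => 1  3->1 ok
  [29] y  {2}  => 2  1->2 ok

0,0,3,1,3,0,0,0,0,3,0,0,3,1,3,2,3,0,0,0,0,0,3,2,1,3,0,3,1,2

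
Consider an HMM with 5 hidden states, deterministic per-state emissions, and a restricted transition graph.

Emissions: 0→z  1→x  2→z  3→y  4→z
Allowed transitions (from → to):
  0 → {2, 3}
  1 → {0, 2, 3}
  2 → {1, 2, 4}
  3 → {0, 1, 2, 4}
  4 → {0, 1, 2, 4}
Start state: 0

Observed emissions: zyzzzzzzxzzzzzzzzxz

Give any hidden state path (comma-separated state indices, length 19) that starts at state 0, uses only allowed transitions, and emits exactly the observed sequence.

0,3,0,2,4,2,4,4,1,2,2,4,4,2,4,4,2,1,0

  pos 0: z in {0,2,4}, choose 0; start
  pos 1: y in {3}, choose 3; 0->3 ok
  pos 2: z in {0,2,4}, choose 0; 3->0 ok
  pos 3: z in {0,2,4}, choose 2; 0->2 ok
  pos 4: z in {0,2,4}, choose 4; 2->4 ok
  pos 5: z in {0,2,4}, choose 2; 4->2 ok
  pos 6: z in {0,2,4}, choose 4; 2->4 ok
  pos 7: z in {0,2,4}, choose 4; 4->4 ok
  pos 8: x in {1}, choose 1; 4->1 ok
  pos 9: z in {0,2,4}, choose 2; 1->2 ok
  pos 10: z in {0,2,4}, choose 2; 2->2 ok
  pos 11: z in {0,2,4}, choose 4; 2->4 ok
  pos 12: z in {0,2,4}, choose 4; 4->4 ok
  pos 13: z in {0,2,4}, choose 2; 4->2 ok
  pos 14: z in {0,2,4}, choose 4; 2->4 ok
  pos 15: z in {0,2,4}, choose 4; 4->4 ok
  pos 16: z in {0,2,4}, choose 2; 4->2 ok
  pos 17: x in {1}, choose 1; 2->1 ok
  pos 18: z in {0,2,4}, choose 0; 1->0 ok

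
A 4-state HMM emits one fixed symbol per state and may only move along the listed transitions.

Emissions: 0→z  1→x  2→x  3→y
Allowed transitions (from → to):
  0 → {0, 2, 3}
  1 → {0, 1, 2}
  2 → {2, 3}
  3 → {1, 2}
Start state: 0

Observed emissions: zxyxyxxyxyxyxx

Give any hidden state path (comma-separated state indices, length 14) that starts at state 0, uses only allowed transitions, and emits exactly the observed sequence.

0,2,3,2,3,1,2,3,2,3,2,3,2,2

  [0] z  {0}  => 0  start
  [1] x  {1,2}  => 2  0->2 ok
  [2] y  {3}  => 3  2->3 ok
  [3] x  {1,2}  => 2  3->2 ok
  [4] y  {3}  => 3  2->3 ok
  [5] x  {1,2}  => 1  3->1 ok
  [6] x  {1,2}  => 2  1->2 ok
  [7] y  {3}  => 3  2->3 ok
  [8] x  {1,2}  => 2  3->2 ok
  [9] y  {3}  => 3  2->3 ok
  [10] x  {1,2}  => 2  3->2 ok
  [11] y  {3}  => 3  2->3 ok
  [12] x  {1,2}  => 2  3->2 ok
  [13] x  {1,2}  => 2  2->2 ok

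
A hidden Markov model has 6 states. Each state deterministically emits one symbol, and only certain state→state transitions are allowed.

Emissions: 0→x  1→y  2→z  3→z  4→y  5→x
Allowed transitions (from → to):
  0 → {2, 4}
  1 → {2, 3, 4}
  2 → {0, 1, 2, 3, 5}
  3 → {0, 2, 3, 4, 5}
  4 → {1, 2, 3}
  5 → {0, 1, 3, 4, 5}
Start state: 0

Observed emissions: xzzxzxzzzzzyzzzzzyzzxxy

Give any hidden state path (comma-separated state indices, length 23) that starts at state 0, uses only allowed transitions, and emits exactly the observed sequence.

0,2,3,0,2,0,2,2,3,2,2,1,3,3,2,3,2,1,2,3,5,0,4

  pos 0: x in {0,5}, choose 0; start
  pos 1: z in {2,3}, choose 2; 0->2 ok
  pos 2: z in {2,3}, choose 3; 2->3 ok
  pos 3: x in {0,5}, choose 0; 3->0 ok
  pos 4: z in {2,3}, choose 2; 0->2 ok
  pos 5: x in {0,5}, choose 0; 2->0 ok
  pos 6: z in {2,3}, choose 2; 0->2 ok
  pos 7: z in {2,3}, choose 2; 2->2 ok
  pos 8: z in {2,3}, choose 3; 2->3 ok
  pos 9: z in {2,3}, choose 2; 3->2 ok
  pos 10: z in {2,3}, choose 2; 2->2 ok
  pos 11: y in {1,4}, choose 1; 2->1 ok
  pos 12: z in {2,3}, choose 3; 1->3 ok
  pos 13: z in {2,3}, choose 3; 3->3 ok
  pos 14: z in {2,3}, choose 2; 3->2 ok
  pos 15: z in {2,3}, choose 3; 2->3 ok
  pos 16: z in {2,3}, choose 2; 3->2 ok
  pos 17: y in {1,4}, choose 1; 2->1 ok
  pos 18: z in {2,3}, choose 2; 1->2 ok
  pos 19: z in {2,3}, choose 3; 2->3 ok
  pos 20: x in {0,5}, choose 5; 3->5 ok
  pos 21: x in {0,5}, choose 0; 5->0 ok
  pos 22: y in {1,4}, choose 4; 0->4 ok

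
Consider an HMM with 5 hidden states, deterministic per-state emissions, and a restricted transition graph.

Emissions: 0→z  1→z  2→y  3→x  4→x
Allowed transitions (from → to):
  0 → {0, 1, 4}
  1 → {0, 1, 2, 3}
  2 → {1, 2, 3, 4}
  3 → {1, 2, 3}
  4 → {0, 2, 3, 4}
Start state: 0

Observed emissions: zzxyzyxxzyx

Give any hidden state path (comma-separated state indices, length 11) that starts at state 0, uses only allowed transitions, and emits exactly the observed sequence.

  0: obs=z cand={0,1} pick 0 [start]
  1: obs=z cand={0,1} pick 1 [0->1 ok]
  2: obs=x cand={3,4} pick 3 [1->3 ok]
  3: obs=y cand={2} pick 2 [3->2 ok]
  4: obs=z cand={0,1} pick 1 [2->1 ok]
  5: obs=y cand={2} pick 2 [1->2 ok]
  6: obs=x cand={3,4} pick 3 [2->3 ok]
  7: obs=x cand={3,4} pick 3 [3->3 ok]
  8: obs=z cand={0,1} pick 1 [3->1 ok]
  9: obs=y cand={2} pick 2 [1->2 ok]
  10: obs=x cand={3,4} pick 3 [2->3 ok]

0,1,3,2,1,2,3,3,1,2,3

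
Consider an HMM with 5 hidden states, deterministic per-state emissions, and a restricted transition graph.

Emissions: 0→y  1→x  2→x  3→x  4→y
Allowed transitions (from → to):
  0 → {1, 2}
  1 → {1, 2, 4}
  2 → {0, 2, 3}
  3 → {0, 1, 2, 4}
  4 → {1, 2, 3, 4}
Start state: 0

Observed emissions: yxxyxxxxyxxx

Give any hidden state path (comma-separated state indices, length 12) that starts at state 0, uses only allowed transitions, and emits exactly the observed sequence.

  t0 'y' -> {0,4}, take 0 (start)
  t1 'x' -> {1,2,3}, take 2 (0->2 ok)
  t2 'x' -> {1,2,3}, take 3 (2->3 ok)
  t3 'y' -> {0,4}, take 0 (3->0 ok)
  t4 'x' -> {1,2,3}, take 1 (0->1 ok)
  t5 'x' -> {1,2,3}, take 1 (1->1 ok)
  t6 'x' -> {1,2,3}, take 2 (1->2 ok)
  t7 'x' -> {1,2,3}, take 3 (2->3 ok)
  t8 'y' -> {0,4}, take 0 (3->0 ok)
  t9 'x' -> {1,2,3}, take 1 (0->1 ok)
  t10 'x' -> {1,2,3}, take 2 (1->2 ok)
  t11 'x' -> {1,2,3}, take 2 (2->2 ok)

0,2,3,0,1,1,2,3,0,1,2,2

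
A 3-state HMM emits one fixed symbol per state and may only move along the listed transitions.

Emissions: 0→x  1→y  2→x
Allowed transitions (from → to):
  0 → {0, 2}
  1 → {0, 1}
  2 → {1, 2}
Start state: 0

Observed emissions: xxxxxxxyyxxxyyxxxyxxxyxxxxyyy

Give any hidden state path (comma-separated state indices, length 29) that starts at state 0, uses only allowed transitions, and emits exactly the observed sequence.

0,0,0,0,0,2,2,1,1,0,2,2,1,1,0,2,2,1,0,0,2,1,0,0,2,2,1,1,1

  t0 'x' -> {0,2}, take 0 (start)
  t1 'x' -> {0,2}, take 0 (0->0 ok)
  t2 'x' -> {0,2}, take 0 (0->0 ok)
  t3 'x' -> {0,2}, take 0 (0->0 ok)
  t4 'x' -> {0,2}, take 0 (0->0 ok)
  t5 'x' -> {0,2}, take 2 (0->2 ok)
  t6 'x' -> {0,2}, take 2 (2->2 ok)
  t7 'y' -> {1}, take 1 (2->1 ok)
  t8 'y' -> {1}, take 1 (1->1 ok)
  t9 'x' -> {0,2}, take 0 (1->0 ok)
  t10 'x' -> {0,2}, take 2 (0->2 ok)
  t11 'x' -> {0,2}, take 2 (2->2 ok)
  t12 'y' -> {1}, take 1 (2->1 ok)
  t13 'y' -> {1}, take 1 (1->1 ok)
  t14 'x' -> {0,2}, take 0 (1->0 ok)
  t15 'x' -> {0,2}, take 2 (0->2 ok)
  t16 'x' -> {0,2}, take 2 (2->2 ok)
  t17 'y' -> {1}, take 1 (2->1 ok)
  t18 'x' -> {0,2}, take 0 (1->0 ok)
  t19 'x' -> {0,2}, take 0 (0->0 ok)
  t20 'x' -> {0,2}, take 2 (0->2 ok)
  t21 'y' -> {1}, take 1 (2->1 ok)
  t22 'x' -> {0,2}, take 0 (1->0 ok)
  t23 'x' -> {0,2}, take 0 (0->0 ok)
  t24 'x' -> {0,2}, take 2 (0->2 ok)
  t25 'x' -> {0,2}, take 2 (2->2 ok)
  t26 'y' -> {1}, take 1 (2->1 ok)
  t27 'y' -> {1}, take 1 (1->1 ok)
  t28 'y' -> {1}, take 1 (1->1 ok)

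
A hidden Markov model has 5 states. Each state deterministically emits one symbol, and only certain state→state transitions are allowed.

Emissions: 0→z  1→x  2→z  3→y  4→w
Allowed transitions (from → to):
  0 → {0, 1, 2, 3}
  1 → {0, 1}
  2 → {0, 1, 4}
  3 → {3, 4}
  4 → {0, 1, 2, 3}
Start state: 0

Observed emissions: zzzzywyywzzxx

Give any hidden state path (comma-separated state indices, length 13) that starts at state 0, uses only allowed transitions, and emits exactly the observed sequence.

  t0 'z' -> {0,2}, take 0 (start)
  t1 'z' -> {0,2}, take 0 (0->0 ok)
  t2 'z' -> {0,2}, take 2 (0->2 ok)
  t3 'z' -> {0,2}, take 0 (2->0 ok)
  t4 'y' -> {3}, take 3 (0->3 ok)
  t5 'w' -> {4}, take 4 (3->4 ok)
  t6 'y' -> {3}, take 3 (4->3 ok)
  t7 'y' -> {3}, take 3 (3->3 ok)
  t8 'w' -> {4}, take 4 (3->4 ok)
  t9 'z' -> {0,2}, take 0 (4->0 ok)
  t10 'z' -> {0,2}, take 0 (0->0 ok)
  t11 'x' -> {1}, take 1 (0->1 ok)
  t12 'x' -> {1}, take 1 (1->1 ok)

0,0,2,0,3,4,3,3,4,0,0,1,1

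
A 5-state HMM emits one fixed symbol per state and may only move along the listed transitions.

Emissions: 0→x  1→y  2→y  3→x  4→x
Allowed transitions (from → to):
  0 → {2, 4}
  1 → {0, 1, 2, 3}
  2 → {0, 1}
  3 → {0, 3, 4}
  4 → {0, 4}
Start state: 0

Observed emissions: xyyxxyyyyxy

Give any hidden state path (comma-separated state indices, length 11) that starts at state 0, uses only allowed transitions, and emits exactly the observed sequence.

0,2,1,3,0,2,1,1,2,0,2

  0: obs=x cand={0,3,4} pick 0 [start]
  1: obs=y cand={1,2} pick 2 [0->2 ok]
  2: obs=y cand={1,2} pick 1 [2->1 ok]
  3: obs=x cand={0,3,4} pick 3 [1->3 ok]
  4: obs=x cand={0,3,4} pick 0 [3->0 ok]
  5: obs=y cand={1,2} pick 2 [0->2 ok]
  6: obs=y cand={1,2} pick 1 [2->1 ok]
  7: obs=y cand={1,2} pick 1 [1->1 ok]
  8: obs=y cand={1,2} pick 2 [1->2 ok]
  9: obs=x cand={0,3,4} pick 0 [2->0 ok]
  10: obs=y cand={1,2} pick 2 [0->2 ok]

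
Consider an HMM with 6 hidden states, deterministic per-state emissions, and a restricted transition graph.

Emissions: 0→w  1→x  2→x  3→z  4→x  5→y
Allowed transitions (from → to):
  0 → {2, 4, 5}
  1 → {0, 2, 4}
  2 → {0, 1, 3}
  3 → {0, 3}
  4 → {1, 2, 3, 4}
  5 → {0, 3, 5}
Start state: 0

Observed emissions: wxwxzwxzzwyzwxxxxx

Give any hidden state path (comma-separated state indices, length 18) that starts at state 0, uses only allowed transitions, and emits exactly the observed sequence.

0,2,0,2,3,0,2,3,3,0,5,3,0,4,4,2,1,2

  t0 'w' -> {0}, take 0 (start)
  t1 'x' -> {1,2,4}, take 2 (0->2 ok)
  t2 'w' -> {0}, take 0 (2->0 ok)
  t3 'x' -> {1,2,4}, take 2 (0->2 ok)
  t4 'z' -> {3}, take 3 (2->3 ok)
  t5 'w' -> {0}, take 0 (3->0 ok)
  t6 'x' -> {1,2,4}, take 2 (0->2 ok)
  t7 'z' -> {3}, take 3 (2->3 ok)
  t8 'z' -> {3}, take 3 (3->3 ok)
  t9 'w' -> {0}, take 0 (3->0 ok)
  t10 'y' -> {5}, take 5 (0->5 ok)
  t11 'z' -> {3}, take 3 (5->3 ok)
  t12 'w' -> {0}, take 0 (3->0 ok)
  t13 'x' -> {1,2,4}, take 4 (0->4 ok)
  t14 'x' -> {1,2,4}, take 4 (4->4 ok)
  t15 'x' -> {1,2,4}, take 2 (4->2 ok)
  t16 'x' -> {1,2,4}, take 1 (2->1 ok)
  t17 'x' -> {1,2,4}, take 2 (1->2 ok)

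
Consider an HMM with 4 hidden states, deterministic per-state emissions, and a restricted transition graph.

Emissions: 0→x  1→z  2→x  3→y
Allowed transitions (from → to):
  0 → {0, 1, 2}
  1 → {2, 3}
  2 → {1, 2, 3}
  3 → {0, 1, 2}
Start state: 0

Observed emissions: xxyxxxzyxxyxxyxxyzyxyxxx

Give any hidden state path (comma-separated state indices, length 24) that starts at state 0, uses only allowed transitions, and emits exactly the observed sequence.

0,2,3,0,2,2,1,3,0,2,3,2,2,3,0,2,3,1,3,2,3,0,0,2

  0: obs=x cand={0,2} pick 0 [start]
  1: obs=x cand={0,2} pick 2 [0->2 ok]
  2: obs=y cand={3} pick 3 [2->3 ok]
  3: obs=x cand={0,2} pick 0 [3->0 ok]
  4: obs=x cand={0,2} pick 2 [0->2 ok]
  5: obs=x cand={0,2} pick 2 [2->2 ok]
  6: obs=z cand={1} pick 1 [2->1 ok]
  7: obs=y cand={3} pick 3 [1->3 ok]
  8: obs=x cand={0,2} pick 0 [3->0 ok]
  9: obs=x cand={0,2} pick 2 [0->2 ok]
  10: obs=y cand={3} pick 3 [2->3 ok]
  11: obs=x cand={0,2} pick 2 [3->2 ok]
  12: obs=x cand={0,2} pick 2 [2->2 ok]
  13: obs=y cand={3} pick 3 [2->3 ok]
  14: obs=x cand={0,2} pick 0 [3->0 ok]
  15: obs=x cand={0,2} pick 2 [0->2 ok]
  16: obs=y cand={3} pick 3 [2->3 ok]
  17: obs=z cand={1} pick 1 [3->1 ok]
  18: obs=y cand={3} pick 3 [1->3 ok]
  19: obs=x cand={0,2} pick 2 [3->2 ok]
  20: obs=y cand={3} pick 3 [2->3 ok]
  21: obs=x cand={0,2} pick 0 [3->0 ok]
  22: obs=x cand={0,2} pick 0 [0->0 ok]
  23: obs=x cand={0,2} pick 2 [0->2 ok]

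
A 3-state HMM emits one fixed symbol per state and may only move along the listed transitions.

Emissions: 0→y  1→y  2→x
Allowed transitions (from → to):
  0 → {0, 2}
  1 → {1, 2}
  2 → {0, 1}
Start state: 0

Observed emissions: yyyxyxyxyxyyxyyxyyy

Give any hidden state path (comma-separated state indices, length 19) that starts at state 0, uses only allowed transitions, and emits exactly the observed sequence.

0,0,0,2,1,2,0,2,1,2,1,1,2,0,0,2,1,1,1

  [0] y  {0,1}  => 0  start
  [1] y  {0,1}  => 0  0->0 ok
  [2] y  {0,1}  => 0  0->0 ok
  [3] x  {2}  => 2  0->2 ok
  [4] y  {0,1}  => 1  2->1 ok
  [5] x  {2}  => 2  1->2 ok
  [6] y  {0,1}  => 0  2->0 ok
  [7] x  {2}  => 2  0->2 ok
  [8] y  {0,1}  => 1  2->1 ok
  [9] x  {2}  => 2  1->2 ok
  [10] y  {0,1}  => 1  2->1 ok
  [11] y  {0,1}  => 1  1->1 ok
  [12] x  {2}  => 2  1->2 ok
  [13] y  {0,1}  => 0  2->0 ok
  [14] y  {0,1}  => 0  0->0 ok
  [15] x  {2}  => 2  0->2 ok
  [16] y  {0,1}  => 1  2->1 ok
  [17] y  {0,1}  => 1  1->1 ok
  [18] y  {0,1}  => 1  1->1 ok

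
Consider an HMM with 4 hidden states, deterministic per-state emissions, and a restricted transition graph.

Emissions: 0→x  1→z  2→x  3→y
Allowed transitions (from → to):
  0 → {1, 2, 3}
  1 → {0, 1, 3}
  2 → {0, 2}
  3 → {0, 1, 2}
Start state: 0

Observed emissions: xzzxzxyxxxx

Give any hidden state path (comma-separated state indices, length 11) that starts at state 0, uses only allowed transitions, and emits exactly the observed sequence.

0,1,1,0,1,0,3,0,2,2,2

  [0] x  {0,2}  => 0  start
  [1] z  {1}  => 1  0->1 ok
  [2] z  {1}  => 1  1->1 ok
  [3] x  {0,2}  => 0  1->0 ok
  [4] z  {1}  => 1  0->1 ok
  [5] x  {0,2}  => 0  1->0 ok
  [6] y  {3}  => 3  0->3 ok
  [7] x  {0,2}  => 0  3->0 ok
  [8] x  {0,2}  => 2  0->2 ok
  [9] x  {0,2}  => 2  2->2 ok
  [10] x  {0,2}  => 2  2->2 ok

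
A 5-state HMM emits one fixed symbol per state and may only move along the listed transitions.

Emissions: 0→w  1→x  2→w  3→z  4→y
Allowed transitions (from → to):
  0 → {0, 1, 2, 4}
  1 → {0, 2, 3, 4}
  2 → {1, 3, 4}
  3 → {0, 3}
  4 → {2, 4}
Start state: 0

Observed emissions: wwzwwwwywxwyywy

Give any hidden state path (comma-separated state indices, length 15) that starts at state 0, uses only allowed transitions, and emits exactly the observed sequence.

  0: obs=w cand={0,2} pick 0 [start]
  1: obs=w cand={0,2} pick 2 [0->2 ok]
  2: obs=z cand={3} pick 3 [2->3 ok]
  3: obs=w cand={0,2} pick 0 [3->0 ok]
  4: obs=w cand={0,2} pick 0 [0->0 ok]
  5: obs=w cand={0,2} pick 0 [0->0 ok]
  6: obs=w cand={0,2} pick 0 [0->0 ok]
  7: obs=y cand={4} pick 4 [0->4 ok]
  8: obs=w cand={0,2} pick 2 [4->2 ok]
  9: obs=x cand={1} pick 1 [2->1 ok]
  10: obs=w cand={0,2} pick 2 [1->2 ok]
  11: obs=y cand={4} pick 4 [2->4 ok]
  12: obs=y cand={4} pick 4 [4->4 ok]
  13: obs=w cand={0,2} pick 2 [4->2 ok]
  14: obs=y cand={4} pick 4 [2->4 ok]

0,2,3,0,0,0,0,4,2,1,2,4,4,2,4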